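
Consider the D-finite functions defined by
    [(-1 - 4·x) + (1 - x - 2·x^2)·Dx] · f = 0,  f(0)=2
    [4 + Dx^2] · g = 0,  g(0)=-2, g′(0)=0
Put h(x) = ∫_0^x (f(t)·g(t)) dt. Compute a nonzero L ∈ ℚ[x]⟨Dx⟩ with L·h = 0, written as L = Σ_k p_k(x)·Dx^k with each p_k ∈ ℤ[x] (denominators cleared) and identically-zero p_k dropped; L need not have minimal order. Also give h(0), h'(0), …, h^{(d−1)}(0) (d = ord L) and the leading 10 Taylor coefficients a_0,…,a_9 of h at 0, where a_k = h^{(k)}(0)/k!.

f: a_k = 2, 2, 6, 10, 22, 42, 86, 170, 342, 682, …
g: a_k = -2, 0, 4, 0, -4/3, 0, 8/45, 0, -4/315, 0, …
Sym-product of L_f,L_g gives L₀ (≤ ord 2).
h=∫₀ˣh₀: take L = L₀·Dx.
L = (4·x + 8·x^2)·Dx + (2 + 8·x)·Dx^2 + (-1 + x + 2·x^2)·Dx^3  (order 3).
h: a_k = 0, -4, -2, -4/3, -3, -68/15, -70/9, -4124/315, -2081/90, -116012/2835, …
ICs: h(0) = 0, h′(0) = -4, h′′(0) = -4.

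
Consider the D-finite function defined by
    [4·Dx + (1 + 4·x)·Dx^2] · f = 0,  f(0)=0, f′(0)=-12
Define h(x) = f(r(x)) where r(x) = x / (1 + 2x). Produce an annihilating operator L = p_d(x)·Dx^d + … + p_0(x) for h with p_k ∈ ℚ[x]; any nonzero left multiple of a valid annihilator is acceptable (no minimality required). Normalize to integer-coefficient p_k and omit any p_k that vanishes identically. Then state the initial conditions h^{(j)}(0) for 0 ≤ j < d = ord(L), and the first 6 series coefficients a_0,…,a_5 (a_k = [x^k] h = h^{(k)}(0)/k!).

L = (8 + 24·x)·Dx + (1 + 8·x + 12·x^2)·Dx^2  (order 2).
h: a_k = 0, -12, 48, -208, 960, -23232/5, …
ICs: h(0) = 0, h′(0) = -12.

f: a_k = 0, -12, 24, -64, 192, -3072/5, …
f∘r: x↦r, Dx↦Dx/r' in L_f ⇒ L₀.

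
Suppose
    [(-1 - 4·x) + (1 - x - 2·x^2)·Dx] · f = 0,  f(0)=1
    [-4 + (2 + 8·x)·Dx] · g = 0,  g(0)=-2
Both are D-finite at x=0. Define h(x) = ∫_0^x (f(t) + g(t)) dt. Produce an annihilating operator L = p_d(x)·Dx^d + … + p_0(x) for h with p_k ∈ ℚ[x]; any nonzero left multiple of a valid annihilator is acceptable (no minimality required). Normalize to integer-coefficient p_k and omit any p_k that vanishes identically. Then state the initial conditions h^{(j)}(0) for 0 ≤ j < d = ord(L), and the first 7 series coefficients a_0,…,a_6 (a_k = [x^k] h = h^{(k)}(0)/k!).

L = (-16 - 84·x - 120·x^2 - 160·x^3)·Dx + (10 + 52·x + 204·x^2 + 400·x^3 + 400·x^4)·Dx^2 + (1 - 7·x - 56·x^2 - 8·x^3 + 200·x^4 + 160·x^5)·Dx^3  (order 3).
h: a_k = 0, -1, -3/2, 7/3, -3/4, 31/5, -35/6, …
ICs: h(0) = 0, h′(0) = -1, h′′(0) = -3.

f: a_k = 1, 1, 3, 5, 11, 21, 43, …
g: a_k = -2, -4, 4, -8, 20, -56, 168, …
L₀ := lclm(L_f,L_g); ord L₀ ≤ 1+1.
h=∫h₀ ⇒ L = L₀·Dx.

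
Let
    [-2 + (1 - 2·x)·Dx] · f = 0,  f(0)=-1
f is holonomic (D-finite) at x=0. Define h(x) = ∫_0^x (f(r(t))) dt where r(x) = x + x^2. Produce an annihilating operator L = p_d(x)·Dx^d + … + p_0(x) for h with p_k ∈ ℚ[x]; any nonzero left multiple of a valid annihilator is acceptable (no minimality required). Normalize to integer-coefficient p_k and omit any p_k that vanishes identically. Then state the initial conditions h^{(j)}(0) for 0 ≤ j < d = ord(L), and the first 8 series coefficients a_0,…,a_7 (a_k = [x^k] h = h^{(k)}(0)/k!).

f: a_k = -1, -2, -4, -8, -16, -32, -64, -128, …
Change of var in L_f (x↦r) gives L₀.
∫: right-multiply L₀ by Dx.
L = (2 + 4·x)·Dx + (-1 + 2·x + 2·x^2)·Dx^2  (order 2).
h: a_k = 0, -1, -1, -2, -4, -44/5, -20, -328/7, …
ICs: h(0) = 0, h′(0) = -1.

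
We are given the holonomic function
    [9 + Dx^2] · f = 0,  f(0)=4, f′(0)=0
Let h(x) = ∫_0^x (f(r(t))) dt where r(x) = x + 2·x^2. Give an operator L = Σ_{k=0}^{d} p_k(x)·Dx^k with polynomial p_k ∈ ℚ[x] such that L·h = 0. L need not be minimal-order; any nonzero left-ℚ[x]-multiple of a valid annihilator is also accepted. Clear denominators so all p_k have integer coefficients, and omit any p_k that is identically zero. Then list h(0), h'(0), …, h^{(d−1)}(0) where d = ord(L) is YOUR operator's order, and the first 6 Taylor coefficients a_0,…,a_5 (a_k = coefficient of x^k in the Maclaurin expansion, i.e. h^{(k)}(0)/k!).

f: a_k = 4, 0, -18, 0, 27/2, 0, …
Change of var in L_f (x↦r) gives L₀.
h=∫h₀ ⇒ L = L₀·Dx.
L = (9 + 108·x + 432·x^2 + 576·x^3)·Dx - 4·Dx^2 + (1 + 4·x)·Dx^3  (order 3).
h: a_k = 0, 4, 0, -6, -18, -117/10, …
ICs: h(0) = 0, h′(0) = 4, h′′(0) = 0.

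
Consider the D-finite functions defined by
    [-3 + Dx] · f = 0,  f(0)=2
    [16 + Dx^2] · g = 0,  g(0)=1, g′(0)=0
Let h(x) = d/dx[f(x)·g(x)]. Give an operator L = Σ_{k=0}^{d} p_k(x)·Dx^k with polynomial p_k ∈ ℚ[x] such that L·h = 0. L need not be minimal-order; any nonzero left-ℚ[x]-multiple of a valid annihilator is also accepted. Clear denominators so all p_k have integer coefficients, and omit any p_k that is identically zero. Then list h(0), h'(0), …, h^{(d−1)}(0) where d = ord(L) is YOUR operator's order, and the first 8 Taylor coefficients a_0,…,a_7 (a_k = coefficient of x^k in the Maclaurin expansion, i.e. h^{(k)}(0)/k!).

L = 25 - 6·Dx + Dx^2  (order 2).
h: a_k = 6, -14, -117, -527/3, -79/4, 11753/60, 25481/120, 164833/2520, …
ICs: h(0) = 6, h′(0) = -14.

f: a_k = 2, 6, 9, 9, 27/4, 81/20, 81/40, 243/280, …
g: a_k = 1, 0, -8, 0, 32/3, 0, -256/45, 0, …
h₀=f·g: eliminate ⇒ L₀, order ≤ 1·2.
Differentiate: ansatz ord ≤ ord L₀ ⇒ L.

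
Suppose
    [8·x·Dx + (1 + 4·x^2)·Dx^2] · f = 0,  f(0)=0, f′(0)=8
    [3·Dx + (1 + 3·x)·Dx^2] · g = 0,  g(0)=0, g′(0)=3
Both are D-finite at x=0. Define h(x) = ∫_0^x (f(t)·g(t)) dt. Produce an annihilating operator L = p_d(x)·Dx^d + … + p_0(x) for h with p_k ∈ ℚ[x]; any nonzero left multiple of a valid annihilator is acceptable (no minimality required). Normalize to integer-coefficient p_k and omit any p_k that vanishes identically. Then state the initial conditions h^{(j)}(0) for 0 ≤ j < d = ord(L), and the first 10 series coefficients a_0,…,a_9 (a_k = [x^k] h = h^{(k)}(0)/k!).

f: a_k = 0, 8, 0, -32/3, 0, 128/5, 0, -512/7, 0, 2048/9, …
g: a_k = 0, 3, -9/2, 9, -81/4, 243/5, -243/2, 2187/7, -6561/8, 2187, …
f·g: L₀ = L_f ⊗_s L_g, ord ≤ 2·2.
Integrate: L := L₀·Dx.
L = (1632 + 8496·x + 23040·x^2 + 110016·x^3 + 207360·x^4 + 269568·x^5 + 82944·x^7)·Dx^2 + (418 + 6672·x + 44112·x^2 + 151488·x^3 + 393984·x^4 + 642816·x^5 + 725760·x^6 + 82944·x^7 + 290304·x^8)·Dx^3 + (204 + 1844·x + 12096·x^2 + 47408·x^3 + 122880·x^4 + 240192·x^5 + 331776·x^6 + 361728·x^7 + 82944·x^8 + 165888·x^9)·Dx^4 + (25 + 246·x + 1217·x^2 + 4128·x^3 + 10624·x^4 + 22080·x^5 + 34272·x^6 + 41472·x^7 + 43776·x^8 + 13824·x^9 + 20736·x^10)·Dx^5  (order 5).
h: a_k = 0, 0, 0, 8, -9, 8, -19, 264/5, -1089/10, 664/3, …
ICs: h(0) = 0, h′(0) = 0, h′′(0) = 0, h′′′(0) = 48, h′′′′(0) = -216.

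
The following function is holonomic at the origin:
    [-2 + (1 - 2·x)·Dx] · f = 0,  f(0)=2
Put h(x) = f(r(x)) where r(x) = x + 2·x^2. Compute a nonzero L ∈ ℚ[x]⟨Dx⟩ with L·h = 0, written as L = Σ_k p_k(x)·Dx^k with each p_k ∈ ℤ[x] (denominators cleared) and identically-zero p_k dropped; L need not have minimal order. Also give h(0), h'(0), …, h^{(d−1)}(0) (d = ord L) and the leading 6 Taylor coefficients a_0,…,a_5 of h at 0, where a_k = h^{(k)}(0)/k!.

L = (2 + 8·x) + (-1 + 2·x + 4·x^2)·Dx  (order 1).
h: a_k = 2, 4, 16, 48, 160, 512, …
ICs: h(0) = 2.

f: a_k = 2, 4, 8, 16, 32, 64, …
L₀ from L_f via x↦r, Dx↦r'^{-1}Dx.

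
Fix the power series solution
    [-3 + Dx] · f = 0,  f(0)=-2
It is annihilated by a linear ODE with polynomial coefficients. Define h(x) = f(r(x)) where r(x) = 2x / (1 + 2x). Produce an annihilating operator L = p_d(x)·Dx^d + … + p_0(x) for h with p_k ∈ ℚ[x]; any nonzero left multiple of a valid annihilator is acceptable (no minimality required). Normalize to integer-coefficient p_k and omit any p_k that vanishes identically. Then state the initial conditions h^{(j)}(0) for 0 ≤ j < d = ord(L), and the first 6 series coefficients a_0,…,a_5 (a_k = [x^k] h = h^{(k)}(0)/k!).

L = -6 + (1 + 4·x + 4·x^2)·Dx  (order 1).
h: a_k = -2, -12, -12, 24, -12, -168/5, …
ICs: h(0) = -2.

f: a_k = -2, -6, -9, -9, -27/4, -81/20, …
Change of var in L_f (x↦r) gives L₀.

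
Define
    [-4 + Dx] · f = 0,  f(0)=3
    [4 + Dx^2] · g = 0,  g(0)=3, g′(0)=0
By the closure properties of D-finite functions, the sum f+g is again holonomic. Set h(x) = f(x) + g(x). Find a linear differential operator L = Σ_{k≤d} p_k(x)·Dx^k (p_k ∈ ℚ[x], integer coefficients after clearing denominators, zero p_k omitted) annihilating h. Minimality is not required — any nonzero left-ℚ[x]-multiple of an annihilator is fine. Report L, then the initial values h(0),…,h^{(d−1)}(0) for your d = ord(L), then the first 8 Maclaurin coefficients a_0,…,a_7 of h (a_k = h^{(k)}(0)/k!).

L = -16 + 4·Dx - 4·Dx^2 + Dx^3  (order 3).
h: a_k = 6, 12, 18, 32, 34, 128/5, 84/5, 1024/105, …
ICs: h(0) = 6, h′(0) = 12, h′′(0) = 36.

f: a_k = 3, 12, 24, 32, 32, 128/5, 256/15, 1024/105, …
g: a_k = 3, 0, -6, 0, 2, 0, -4/15, 0, …
L₀ := lclm(L_f,L_g); ord L₀ ≤ 1+2.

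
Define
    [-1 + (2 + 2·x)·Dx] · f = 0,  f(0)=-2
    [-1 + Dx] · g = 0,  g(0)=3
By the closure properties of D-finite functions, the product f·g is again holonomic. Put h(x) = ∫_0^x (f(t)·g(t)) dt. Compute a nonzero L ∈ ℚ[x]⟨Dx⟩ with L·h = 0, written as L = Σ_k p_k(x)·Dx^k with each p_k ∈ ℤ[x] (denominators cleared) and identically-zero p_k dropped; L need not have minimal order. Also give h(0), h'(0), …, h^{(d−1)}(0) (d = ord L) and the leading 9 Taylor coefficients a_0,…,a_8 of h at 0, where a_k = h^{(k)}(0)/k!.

f: a_k = -2, -1, 1/4, -1/8, 5/64, -7/128, 21/512, -33/1024, 429/16384, …
g: a_k = 3, 3, 3/2, 1/2, 1/8, 1/40, 1/240, 1/1680, 1/13440, …
h₀=f·g: eliminate ⇒ L₀, order ≤ 1·1.
∫: right-multiply L₀ by Dx.
L = (-3 - 2·x)·Dx + (2 + 2·x)·Dx^2  (order 2).
h: a_k = 0, -6, -9/2, -7/4, -17/32, -33/320, -107/3840, 89/53760, -1123/286720, …
ICs: h(0) = 0, h′(0) = -6.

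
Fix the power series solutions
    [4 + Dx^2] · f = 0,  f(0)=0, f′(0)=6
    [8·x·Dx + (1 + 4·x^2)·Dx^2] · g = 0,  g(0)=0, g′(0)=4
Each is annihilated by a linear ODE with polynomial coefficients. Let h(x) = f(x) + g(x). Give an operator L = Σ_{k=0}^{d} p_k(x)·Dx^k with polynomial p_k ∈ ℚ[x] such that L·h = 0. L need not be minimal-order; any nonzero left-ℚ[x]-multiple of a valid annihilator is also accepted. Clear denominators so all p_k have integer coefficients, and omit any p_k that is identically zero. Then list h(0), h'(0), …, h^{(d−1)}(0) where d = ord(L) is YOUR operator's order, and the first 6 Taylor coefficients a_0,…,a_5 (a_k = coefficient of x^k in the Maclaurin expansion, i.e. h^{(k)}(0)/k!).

f: a_k = 0, 6, 0, -4, 0, 4/5, …
g: a_k = 0, 4, 0, -16/3, 0, 64/5, …
L₀ := lclm(L_f,L_g); ord L₀ ≤ 2+2.
L = (-352·x + 1792·x^3 + 512·x^5)·Dx + (-4 + 112·x^2 + 576·x^4 + 256·x^6)·Dx^2 + (-88·x + 448·x^3 + 128·x^5)·Dx^3 + (-1 + 28·x^2 + 144·x^4 + 64·x^6)·Dx^4  (order 4).
h: a_k = 0, 10, 0, -28/3, 0, 68/5, …
ICs: h(0) = 0, h′(0) = 10, h′′(0) = 0, h′′′(0) = -56.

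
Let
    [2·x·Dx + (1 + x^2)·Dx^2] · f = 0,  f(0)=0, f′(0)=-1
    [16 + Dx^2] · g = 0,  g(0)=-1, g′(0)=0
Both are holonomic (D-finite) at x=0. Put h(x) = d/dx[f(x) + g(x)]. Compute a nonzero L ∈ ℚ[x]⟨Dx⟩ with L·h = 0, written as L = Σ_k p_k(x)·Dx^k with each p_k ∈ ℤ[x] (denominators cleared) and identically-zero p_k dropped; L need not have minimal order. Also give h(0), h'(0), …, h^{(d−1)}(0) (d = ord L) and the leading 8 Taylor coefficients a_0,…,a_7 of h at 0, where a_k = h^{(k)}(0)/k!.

L = (64·x + 704·x^3 + 256·x^5) + (112 + 416·x^2 + 432·x^4 + 128·x^6)·Dx + (4·x + 44·x^3 + 16·x^5)·Dx^2 + (7 + 26·x^2 + 27·x^4 + 8·x^6)·Dx^3  (order 3).
h: a_k = -1, 16, 1, -128/3, -1, 512/15, 1, -4096/315, …
ICs: h(0) = -1, h′(0) = 16, h′′(0) = 2.

f: a_k = 0, -1, 0, 1/3, 0, -1/5, 0, 1/7, …
g: a_k = -1, 0, 8, 0, -32/3, 0, 256/45, 0, …
f+g: L₀ = lclm(L_f,L_g), ord ≤ 2+2.
Differentiate: ansatz ord ≤ ord L₀ ⇒ L.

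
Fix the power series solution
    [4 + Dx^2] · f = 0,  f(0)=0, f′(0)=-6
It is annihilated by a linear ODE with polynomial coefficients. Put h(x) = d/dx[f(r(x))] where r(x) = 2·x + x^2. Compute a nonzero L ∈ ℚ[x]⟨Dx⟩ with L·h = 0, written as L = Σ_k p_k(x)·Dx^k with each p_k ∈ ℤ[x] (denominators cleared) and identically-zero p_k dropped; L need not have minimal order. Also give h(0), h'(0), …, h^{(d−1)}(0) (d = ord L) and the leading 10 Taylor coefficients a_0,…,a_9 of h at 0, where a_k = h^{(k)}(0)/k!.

f: a_k = 0, -6, 0, 4, 0, -4/5, 0, 8/105, 0, -4/945, …
L₀ from L_f via x↦r, Dx↦r'^{-1}Dx.
h=h₀': d/dx-closure on L₀ ⇒ L.
L = (19 + 64·x + 96·x^2 + 64·x^3 + 16·x^4) + (-3 - 3·x)·Dx + (1 + 2·x + x^2)·Dx^2  (order 2).
h: a_k = -12, -12, 96, 192, -8, -360, -5696/15, 256/15, 38776/105, 2248/7, …
ICs: h(0) = -12, h′(0) = -12.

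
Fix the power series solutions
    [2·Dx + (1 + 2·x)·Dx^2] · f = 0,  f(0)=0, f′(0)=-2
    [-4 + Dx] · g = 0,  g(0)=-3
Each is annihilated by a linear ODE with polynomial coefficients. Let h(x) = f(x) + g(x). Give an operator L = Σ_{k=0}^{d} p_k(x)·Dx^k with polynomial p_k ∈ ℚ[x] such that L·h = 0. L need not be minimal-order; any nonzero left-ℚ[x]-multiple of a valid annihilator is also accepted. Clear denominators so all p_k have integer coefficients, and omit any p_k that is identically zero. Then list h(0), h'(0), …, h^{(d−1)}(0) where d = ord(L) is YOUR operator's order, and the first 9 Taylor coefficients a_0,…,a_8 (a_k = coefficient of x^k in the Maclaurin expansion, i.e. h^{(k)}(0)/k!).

f: a_k = 0, -2, 2, -8/3, 4, -32/5, 32/3, -128/7, 32, …
g: a_k = -3, -12, -24, -32, -32, -128/5, -256/15, -1024/105, -512/105, …
Weyl lclm of L_f,L_g ⇒ L₀ (ord ≤ 3).
L = (-32 - 32·x)·Dx + (-4 - 32·x - 32·x^2)·Dx^2 + (3 + 10·x + 8·x^2)·Dx^3  (order 3).
h: a_k = -3, -14, -22, -104/3, -28, -32, -32/5, -2944/105, 2848/105, …
ICs: h(0) = -3, h′(0) = -14, h′′(0) = -44.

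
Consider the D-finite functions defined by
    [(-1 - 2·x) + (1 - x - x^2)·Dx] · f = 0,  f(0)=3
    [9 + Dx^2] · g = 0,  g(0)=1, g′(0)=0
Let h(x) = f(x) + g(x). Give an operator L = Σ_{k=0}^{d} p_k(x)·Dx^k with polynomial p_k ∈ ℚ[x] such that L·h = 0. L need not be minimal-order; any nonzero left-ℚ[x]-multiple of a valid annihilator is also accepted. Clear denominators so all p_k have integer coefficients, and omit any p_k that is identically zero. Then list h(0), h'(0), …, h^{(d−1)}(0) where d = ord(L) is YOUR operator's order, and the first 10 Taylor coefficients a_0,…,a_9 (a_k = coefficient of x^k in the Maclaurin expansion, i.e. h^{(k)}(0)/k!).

f: a_k = 3, 3, 6, 9, 15, 24, 39, 63, 102, 165, …
g: a_k = 1, 0, -9/2, 0, 27/8, 0, -81/80, 0, 729/4480, 0, …
f+g: L₀ = lclm(L_f,L_g), ord ≤ 1+2.
L = (243 + 432·x - 81·x^2 + 216·x^3 + 405·x^4 + 162·x^5) + (-117 + 225·x + 36·x^2 - 297·x^3 + 54·x^4 + 243·x^5 + 81·x^6)·Dx + (27 + 48·x - 9·x^2 + 24·x^3 + 45·x^4 + 18·x^5)·Dx^2 + (-13 + 25·x + 4·x^2 - 33·x^3 + 6·x^4 + 27·x^5 + 9·x^6)·Dx^3  (order 3).
h: a_k = 4, 3, 3/2, 9, 147/8, 24, 3039/80, 63, 457689/4480, 165, …
ICs: h(0) = 4, h′(0) = 3, h′′(0) = 3.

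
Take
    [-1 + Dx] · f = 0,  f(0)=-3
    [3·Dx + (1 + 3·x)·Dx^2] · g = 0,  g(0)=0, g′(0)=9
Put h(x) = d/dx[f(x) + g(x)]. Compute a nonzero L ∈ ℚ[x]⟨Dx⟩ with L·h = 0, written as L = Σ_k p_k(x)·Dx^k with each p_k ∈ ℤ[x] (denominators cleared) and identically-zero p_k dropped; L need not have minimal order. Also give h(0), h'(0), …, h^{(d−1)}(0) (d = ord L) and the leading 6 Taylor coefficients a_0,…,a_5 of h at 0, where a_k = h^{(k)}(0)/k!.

L = (-21 - 9·x) + (17 - 6·x - 9·x^2)·Dx + (4 + 15·x + 9·x^2)·Dx^2  (order 2).
h: a_k = 6, -30, 159/2, -487/2, 5831/8, -87481/40, …
ICs: h(0) = 6, h′(0) = -30.

f: a_k = -3, -3, -3/2, -1/2, -1/8, -1/40, …
g: a_k = 0, 9, -27/2, 27, -243/4, 729/5, …
Weyl lclm of L_f,L_g ⇒ L₀ (ord ≤ 3).
Differentiate: ansatz ord ≤ ord L₀ ⇒ L.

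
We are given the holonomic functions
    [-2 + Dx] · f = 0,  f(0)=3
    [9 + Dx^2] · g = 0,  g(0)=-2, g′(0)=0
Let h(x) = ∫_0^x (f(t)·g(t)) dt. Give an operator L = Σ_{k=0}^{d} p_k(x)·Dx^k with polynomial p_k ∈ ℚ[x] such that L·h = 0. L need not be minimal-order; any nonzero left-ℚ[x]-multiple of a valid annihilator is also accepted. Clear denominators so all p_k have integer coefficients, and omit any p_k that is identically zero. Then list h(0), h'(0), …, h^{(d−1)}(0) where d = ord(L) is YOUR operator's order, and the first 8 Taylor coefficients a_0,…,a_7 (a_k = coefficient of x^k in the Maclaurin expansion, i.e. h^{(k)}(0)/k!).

L = 13·Dx - 4·Dx^2 + Dx^3  (order 3).
h: a_k = 0, -6, -6, 5, 23/2, 119/20, -61/60, -407/168, …
ICs: h(0) = 0, h′(0) = -6, h′′(0) = -12.

f: a_k = 3, 6, 6, 4, 2, 4/5, 4/15, 8/105, …
g: a_k = -2, 0, 9, 0, -27/4, 0, 81/40, 0, …
Sym-product of L_f,L_g gives L₀ (≤ ord 2).
h=∫h₀ ⇒ L = L₀·Dx.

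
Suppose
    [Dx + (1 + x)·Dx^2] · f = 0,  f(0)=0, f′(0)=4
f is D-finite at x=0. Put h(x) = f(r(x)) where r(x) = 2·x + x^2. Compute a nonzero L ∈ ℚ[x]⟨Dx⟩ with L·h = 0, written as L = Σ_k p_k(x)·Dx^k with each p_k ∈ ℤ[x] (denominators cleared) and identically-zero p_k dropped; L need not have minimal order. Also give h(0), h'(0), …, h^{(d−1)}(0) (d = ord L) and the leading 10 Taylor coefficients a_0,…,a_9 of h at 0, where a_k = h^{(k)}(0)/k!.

f: a_k = 0, 4, -2, 4/3, -1, 4/5, -2/3, 4/7, -1/2, 4/9, …
Substitute x→r, Dx→(1/r')Dx; clear ⇒ L₀.
L = Dx + (1 + x)·Dx^2  (order 2).
h: a_k = 0, 8, -4, 8/3, -2, 8/5, -4/3, 8/7, -1, 8/9, …
ICs: h(0) = 0, h′(0) = 8.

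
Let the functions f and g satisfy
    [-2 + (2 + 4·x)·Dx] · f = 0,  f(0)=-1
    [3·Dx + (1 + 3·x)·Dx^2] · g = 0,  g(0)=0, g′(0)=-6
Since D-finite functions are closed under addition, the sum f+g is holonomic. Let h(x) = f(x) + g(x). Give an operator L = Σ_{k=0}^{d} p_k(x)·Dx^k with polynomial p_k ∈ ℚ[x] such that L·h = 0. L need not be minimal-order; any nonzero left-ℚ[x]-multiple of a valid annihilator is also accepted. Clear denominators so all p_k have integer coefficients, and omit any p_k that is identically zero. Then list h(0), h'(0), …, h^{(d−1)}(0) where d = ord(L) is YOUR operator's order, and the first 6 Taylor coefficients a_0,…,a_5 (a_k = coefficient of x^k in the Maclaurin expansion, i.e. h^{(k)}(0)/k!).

f: a_k = -1, -1, 1/2, -1/2, 5/8, -7/8, …
g: a_k = 0, -6, 9, -18, 81/2, -486/5, …
f+g: L₀ = lclm(L_f,L_g), ord ≤ 1+2.
L = (9 + 9·x)·Dx + (15 + 54·x + 45·x^2)·Dx^2 + (2 + 13·x + 27·x^2 + 18·x^3)·Dx^3  (order 3).
h: a_k = -1, -7, 19/2, -37/2, 329/8, -3923/40, …
ICs: h(0) = -1, h′(0) = -7, h′′(0) = 19.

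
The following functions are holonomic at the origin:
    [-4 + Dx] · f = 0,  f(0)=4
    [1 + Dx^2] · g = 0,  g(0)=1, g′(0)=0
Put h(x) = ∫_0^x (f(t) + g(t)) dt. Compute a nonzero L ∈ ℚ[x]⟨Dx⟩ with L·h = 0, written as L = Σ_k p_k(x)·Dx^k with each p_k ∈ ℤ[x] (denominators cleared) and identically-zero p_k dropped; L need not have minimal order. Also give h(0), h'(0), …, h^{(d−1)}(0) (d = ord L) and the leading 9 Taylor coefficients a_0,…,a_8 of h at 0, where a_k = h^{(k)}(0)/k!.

L = -4·Dx + Dx^2 - 4·Dx^3 + Dx^4  (order 4).
h: a_k = 0, 5, 8, 21/2, 32/3, 205/24, 256/45, 5461/1680, 512/315, …
ICs: h(0) = 0, h′(0) = 5, h′′(0) = 16, h′′′(0) = 63.

f: a_k = 4, 16, 32, 128/3, 128/3, 512/15, 1024/45, 4096/315, 2048/315, …
g: a_k = 1, 0, -1/2, 0, 1/24, 0, -1/720, 0, 1/40320, …
Sum ⇒ L₀ = lclm(L_f,L_g) in ℚ(x)⟨Dx⟩.
∫: right-multiply L₀ by Dx.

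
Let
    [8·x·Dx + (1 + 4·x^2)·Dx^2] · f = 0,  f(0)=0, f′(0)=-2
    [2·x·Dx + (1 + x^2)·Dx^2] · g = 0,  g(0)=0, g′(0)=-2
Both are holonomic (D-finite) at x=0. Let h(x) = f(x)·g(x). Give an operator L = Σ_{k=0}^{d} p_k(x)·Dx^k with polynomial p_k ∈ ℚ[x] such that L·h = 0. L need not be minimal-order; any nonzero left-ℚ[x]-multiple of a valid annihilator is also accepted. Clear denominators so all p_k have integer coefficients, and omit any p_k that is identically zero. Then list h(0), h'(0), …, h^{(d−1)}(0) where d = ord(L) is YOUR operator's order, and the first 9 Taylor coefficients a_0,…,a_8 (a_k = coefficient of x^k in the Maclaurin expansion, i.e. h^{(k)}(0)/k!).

L = (-96·x - 800·x^3 - 1024·x^5 + 640·x^7 + 1536·x^9)·Dx + (-20 - 412·x^2 - 1440·x^4 - 896·x^6 + 2240·x^8 + 2304·x^10)·Dx^2 + (-40·x - 280·x^3 - 480·x^5 + 272·x^7 + 1280·x^9 + 768·x^11)·Dx^3 + (-1 - 10·x^2 - 29·x^4 + 116·x^8 + 160·x^10 + 64·x^12)·Dx^4  (order 4).
h: a_k = 0, 0, 4, 0, -20/3, 0, 692/45, 0, -892/21, …
ICs: h(0) = 0, h′(0) = 0, h′′(0) = 8, h′′′(0) = 0.

f: a_k = 0, -2, 0, 8/3, 0, -32/5, 0, 128/7, 0, …
g: a_k = 0, -2, 0, 2/3, 0, -2/5, 0, 2/7, 0, …
L₀ := L_f ⊗_s L_g (sym. prod.), ord ≤ 4.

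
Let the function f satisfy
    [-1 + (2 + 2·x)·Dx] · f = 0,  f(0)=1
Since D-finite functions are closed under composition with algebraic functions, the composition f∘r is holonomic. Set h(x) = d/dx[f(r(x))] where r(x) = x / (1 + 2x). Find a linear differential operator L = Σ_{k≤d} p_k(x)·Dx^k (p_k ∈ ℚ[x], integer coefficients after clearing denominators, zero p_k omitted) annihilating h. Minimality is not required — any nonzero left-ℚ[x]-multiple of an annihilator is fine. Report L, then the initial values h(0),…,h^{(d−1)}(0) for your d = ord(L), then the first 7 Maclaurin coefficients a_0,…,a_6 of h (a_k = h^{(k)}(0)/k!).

L = (-9 - 24·x) + (-2 - 10·x - 12·x^2)·Dx  (order 1).
h: a_k = 1/2, -9/4, 123/16, -757/32, 17715/256, -100935/512, 1134735/2048, …
ICs: h(0) = 1/2.

f: a_k = 1, 1/2, -1/8, 1/16, -5/128, 7/256, -21/1024, …
Change of var in L_f (x↦r) gives L₀.
h=h₀': d/dx-closure on L₀ ⇒ L.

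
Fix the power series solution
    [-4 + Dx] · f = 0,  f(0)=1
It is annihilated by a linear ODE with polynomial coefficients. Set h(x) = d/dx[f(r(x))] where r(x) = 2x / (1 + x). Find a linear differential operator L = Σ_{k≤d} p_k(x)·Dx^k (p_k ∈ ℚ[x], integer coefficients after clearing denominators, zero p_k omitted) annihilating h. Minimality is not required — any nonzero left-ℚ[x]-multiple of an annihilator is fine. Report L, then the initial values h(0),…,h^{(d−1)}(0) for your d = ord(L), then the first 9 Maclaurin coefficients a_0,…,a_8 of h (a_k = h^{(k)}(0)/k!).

f: a_k = 1, 4, 8, 32/3, 32/3, 128/15, 256/45, 1024/315, 512/315, …
L₀ from L_f via x↦r, Dx↦r'^{-1}Dx.
Derive L from L₀ (diff closure).
L = (6 - 2·x) + (-1 - 2·x - x^2)·Dx  (order 1).
h: a_k = 8, 48, 88, 32/3, -88, 368/15, 3224/45, -3008/35, 4504/315, …
ICs: h(0) = 8.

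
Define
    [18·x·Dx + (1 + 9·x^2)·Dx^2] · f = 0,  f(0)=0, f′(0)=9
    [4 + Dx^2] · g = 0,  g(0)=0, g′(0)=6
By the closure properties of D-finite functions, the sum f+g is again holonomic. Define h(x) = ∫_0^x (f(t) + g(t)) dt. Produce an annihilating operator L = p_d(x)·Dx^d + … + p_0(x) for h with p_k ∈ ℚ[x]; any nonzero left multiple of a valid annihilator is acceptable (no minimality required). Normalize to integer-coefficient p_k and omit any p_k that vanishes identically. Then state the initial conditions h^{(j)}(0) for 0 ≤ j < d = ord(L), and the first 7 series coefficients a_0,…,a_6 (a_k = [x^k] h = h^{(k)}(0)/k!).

L = (-3744·x + 37584·x^3 + 11664·x^5)·Dx^2 + (-28 + 864·x^2 + 10692·x^4 + 5832·x^6)·Dx^3 + (-936·x + 9396·x^3 + 2916·x^5)·Dx^4 + (-7 + 216·x^2 + 2673·x^4 + 1458·x^6)·Dx^5  (order 5).
h: a_k = 0, 0, 15/2, 0, -31/4, 0, 733/30, …
ICs: h(0) = 0, h′(0) = 0, h′′(0) = 15, h′′′(0) = 0, h′′′′(0) = -186.

f: a_k = 0, 9, 0, -27, 0, 729/5, 0, …
g: a_k = 0, 6, 0, -4, 0, 4/5, 0, …
L₀ := lclm(L_f,L_g); ord L₀ ≤ 2+2.
∫: right-multiply L₀ by Dx.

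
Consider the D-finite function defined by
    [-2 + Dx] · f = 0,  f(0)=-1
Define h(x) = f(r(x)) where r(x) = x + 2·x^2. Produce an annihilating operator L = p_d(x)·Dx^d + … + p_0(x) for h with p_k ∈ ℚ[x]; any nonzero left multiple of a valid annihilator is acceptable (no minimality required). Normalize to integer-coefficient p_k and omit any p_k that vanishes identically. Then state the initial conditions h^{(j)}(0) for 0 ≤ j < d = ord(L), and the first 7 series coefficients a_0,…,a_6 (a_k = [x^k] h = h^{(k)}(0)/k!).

f: a_k = -1, -2, -2, -4/3, -2/3, -4/15, -4/45, …
L₀ from L_f via x↦r, Dx↦r'^{-1}Dx.
L = (-2 - 8·x) + Dx  (order 1).
h: a_k = -1, -2, -6, -28/3, -50/3, -108/5, -1324/45, …
ICs: h(0) = -1.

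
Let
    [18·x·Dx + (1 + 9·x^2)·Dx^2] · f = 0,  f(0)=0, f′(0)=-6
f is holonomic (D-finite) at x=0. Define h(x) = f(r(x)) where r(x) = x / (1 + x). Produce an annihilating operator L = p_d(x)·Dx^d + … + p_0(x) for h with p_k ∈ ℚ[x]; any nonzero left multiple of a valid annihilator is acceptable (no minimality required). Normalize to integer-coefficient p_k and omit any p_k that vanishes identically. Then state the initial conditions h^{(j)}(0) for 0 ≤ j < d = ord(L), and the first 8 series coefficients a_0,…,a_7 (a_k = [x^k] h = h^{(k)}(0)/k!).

L = (2 + 20·x)·Dx + (1 + 2·x + 10·x^2)·Dx^2  (order 2).
h: a_k = 0, -6, 6, 12, -48, 24/5, 312, -3984/7, …
ICs: h(0) = 0, h′(0) = -6.

f: a_k = 0, -6, 0, 18, 0, -486/5, 0, 4374/7, …
Substitute x→r, Dx→(1/r')Dx; clear ⇒ L₀.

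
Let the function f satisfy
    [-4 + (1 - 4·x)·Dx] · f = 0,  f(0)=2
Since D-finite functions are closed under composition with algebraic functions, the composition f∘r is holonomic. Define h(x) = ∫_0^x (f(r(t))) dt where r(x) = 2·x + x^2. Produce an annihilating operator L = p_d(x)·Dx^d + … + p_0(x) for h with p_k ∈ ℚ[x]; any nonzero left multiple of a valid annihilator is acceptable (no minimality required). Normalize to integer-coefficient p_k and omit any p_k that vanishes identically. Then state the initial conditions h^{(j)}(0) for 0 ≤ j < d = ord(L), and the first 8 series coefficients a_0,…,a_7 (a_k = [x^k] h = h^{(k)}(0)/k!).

f: a_k = 2, 8, 32, 128, 512, 2048, 8192, 32768, …
L₀ from L_f via x↦r, Dx↦r'^{-1}Dx.
h=∫h₀ ⇒ L = L₀·Dx.
L = (8 + 8·x)·Dx + (-1 + 8·x + 4·x^2)·Dx^2  (order 2).
h: a_k = 0, 2, 8, 136/3, 288, 1952, 41344/3, 700544/7, …
ICs: h(0) = 0, h′(0) = 2.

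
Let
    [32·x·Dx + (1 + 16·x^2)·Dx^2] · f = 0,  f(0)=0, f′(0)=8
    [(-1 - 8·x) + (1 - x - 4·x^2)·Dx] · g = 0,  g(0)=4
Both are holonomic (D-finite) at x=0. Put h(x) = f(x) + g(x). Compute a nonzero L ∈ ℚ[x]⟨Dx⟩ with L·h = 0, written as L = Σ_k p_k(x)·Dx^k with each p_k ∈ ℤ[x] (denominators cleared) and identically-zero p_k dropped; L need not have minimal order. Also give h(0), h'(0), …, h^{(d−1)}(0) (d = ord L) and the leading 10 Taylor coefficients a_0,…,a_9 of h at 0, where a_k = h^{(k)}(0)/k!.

L = (160 - 640·x - 14848·x^2 - 36864·x^3 - 178176·x^4 - 98304·x^6)·Dx + (-43 - 336·x - 16·x^2 - 3072·x^3 - 35072·x^4 - 124928·x^5 - 12288·x^6 - 98304·x^7)·Dx^2 + (5 + 23·x + 272·x^2 + 16·x^3 + 2368·x^4 - 5888·x^5 - 12288·x^6 - 4096·x^7 - 16384·x^8)·Dx^3  (order 3).
h: a_k = 4, 12, 20, -20/3, 116, 3348/5, 724, -20420/7, 4660, 629732/9, …
ICs: h(0) = 4, h′(0) = 12, h′′(0) = 40.

f: a_k = 0, 8, 0, -128/3, 0, 2048/5, 0, -32768/7, 0, 524288/9, …
g: a_k = 4, 4, 20, 36, 116, 260, 724, 1764, 4660, 11716, …
L₀ := lclm(L_f,L_g); ord L₀ ≤ 2+1.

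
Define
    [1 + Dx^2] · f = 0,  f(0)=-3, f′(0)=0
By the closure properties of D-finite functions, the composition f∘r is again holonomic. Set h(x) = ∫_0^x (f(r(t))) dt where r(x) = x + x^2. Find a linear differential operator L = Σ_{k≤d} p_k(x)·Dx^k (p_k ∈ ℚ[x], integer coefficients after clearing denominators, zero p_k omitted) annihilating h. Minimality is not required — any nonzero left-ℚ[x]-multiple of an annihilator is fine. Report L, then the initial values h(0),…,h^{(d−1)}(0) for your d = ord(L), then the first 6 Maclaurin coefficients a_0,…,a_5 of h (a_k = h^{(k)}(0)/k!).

L = (1 + 6·x + 12·x^2 + 8·x^3)·Dx - 2·Dx^2 + (1 + 2·x)·Dx^3  (order 3).
h: a_k = 0, -3, 0, 1/2, 3/4, 11/40, …
ICs: h(0) = 0, h′(0) = -3, h′′(0) = 0.

f: a_k = -3, 0, 3/2, 0, -1/8, 0, …
Change of var in L_f (x↦r) gives L₀.
h=∫h₀ ⇒ L = L₀·Dx.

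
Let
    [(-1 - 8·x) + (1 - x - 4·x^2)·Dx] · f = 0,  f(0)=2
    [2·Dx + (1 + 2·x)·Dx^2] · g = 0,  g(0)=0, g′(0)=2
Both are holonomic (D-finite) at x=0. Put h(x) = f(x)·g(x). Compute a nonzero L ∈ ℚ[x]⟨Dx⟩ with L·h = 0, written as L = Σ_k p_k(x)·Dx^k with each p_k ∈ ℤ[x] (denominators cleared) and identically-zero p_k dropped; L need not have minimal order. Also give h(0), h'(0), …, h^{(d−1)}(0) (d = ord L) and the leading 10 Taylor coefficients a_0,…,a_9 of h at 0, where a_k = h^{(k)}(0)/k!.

f: a_k = 2, 2, 10, 18, 58, 130, 362, 882, 2330, 5858, …
g: a_k = 0, 2, -2, 8/3, -4, 32/5, -32/3, 128/7, -32, 512/9, …
Sym-product of L_f,L_g gives L₀ (≤ ord 2).
L = (10 + 32·x) + (22·x + 40·x^2)·Dx + (-1 - x + 6·x^2 + 8·x^3)·Dx^2  (order 2).
h: a_k = 0, 4, 0, 64/3, 40/3, 1672/15, 2152/15, 13144/21, 39752/35, 1182248/315, …
ICs: h(0) = 0, h′(0) = 4.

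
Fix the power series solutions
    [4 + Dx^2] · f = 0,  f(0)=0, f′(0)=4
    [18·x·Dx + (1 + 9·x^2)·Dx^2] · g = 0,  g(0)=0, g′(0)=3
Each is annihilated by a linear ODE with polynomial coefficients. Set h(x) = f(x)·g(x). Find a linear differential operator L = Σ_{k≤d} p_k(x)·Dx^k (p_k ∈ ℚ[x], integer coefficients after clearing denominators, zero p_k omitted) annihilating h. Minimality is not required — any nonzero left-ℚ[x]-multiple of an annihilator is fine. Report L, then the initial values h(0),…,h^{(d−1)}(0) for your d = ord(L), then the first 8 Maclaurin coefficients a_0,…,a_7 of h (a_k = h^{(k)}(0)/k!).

f: a_k = 0, 4, 0, -8/3, 0, 8/15, 0, -16/315, …
g: a_k = 0, 3, 0, -9, 0, 243/5, 0, -2187/7, …
L₀ := L_f ⊗_s L_g (sym. prod.), ord ≤ 4.
L = (2080 + 50256·x^2 + 89424·x^4 + 186624·x^6 + 419904·x^8) + (3168·x + 38880·x^3 + 139968·x^5 + 419904·x^7)·Dx + (572 + 13788·x^2 + 33048·x^4 + 93312·x^6 + 209952·x^8)·Dx^2 + (792·x + 9720·x^3 + 34992·x^5 + 104976·x^7)·Dx^3 + (13 + 306·x^2 + 2673·x^4 + 11664·x^6 + 26244·x^8)·Dx^4  (order 4).
h: a_k = 0, 0, 12, 0, -44, 0, 220, 0, …
ICs: h(0) = 0, h′(0) = 0, h′′(0) = 24, h′′′(0) = 0.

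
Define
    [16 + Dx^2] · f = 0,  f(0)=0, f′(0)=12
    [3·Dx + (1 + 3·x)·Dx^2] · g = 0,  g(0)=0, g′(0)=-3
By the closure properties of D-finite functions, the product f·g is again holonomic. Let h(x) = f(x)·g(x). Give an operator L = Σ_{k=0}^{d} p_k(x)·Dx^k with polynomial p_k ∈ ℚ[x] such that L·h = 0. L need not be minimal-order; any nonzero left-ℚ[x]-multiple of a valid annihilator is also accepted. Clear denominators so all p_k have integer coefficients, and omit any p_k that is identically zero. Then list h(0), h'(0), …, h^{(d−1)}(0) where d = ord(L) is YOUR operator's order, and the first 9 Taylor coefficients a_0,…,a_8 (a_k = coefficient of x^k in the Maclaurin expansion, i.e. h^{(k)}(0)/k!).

f: a_k = 0, 12, 0, -32, 0, 128/5, 0, -1024/105, 0, …
g: a_k = 0, -3, 9/2, -9, 81/4, -243/5, 243/2, -2187/7, 6561/8, …
Sym-product of L_f,L_g gives L₀ (≤ ord 4).
L = (2272 + 127488·x + 781056·x^2 + 1769472·x^3 + 1327104·x^4) + (4416 + 50112·x + 165888·x^2 + 165888·x^3)·Dx + (1022 + 19392·x + 102816·x^2 + 221184·x^3 + 165888·x^4)·Dx^2 + (276 + 3132·x + 10368·x^2 + 10368·x^3)·Dx^3 + (55 + 714·x + 3375·x^2 + 6912·x^3 + 5184·x^4)·Dx^4  (order 4).
h: a_k = 0, 0, -36, 54, -12, 99, -372, 4626/5, -83828/35, …
ICs: h(0) = 0, h′(0) = 0, h′′(0) = -72, h′′′(0) = 324.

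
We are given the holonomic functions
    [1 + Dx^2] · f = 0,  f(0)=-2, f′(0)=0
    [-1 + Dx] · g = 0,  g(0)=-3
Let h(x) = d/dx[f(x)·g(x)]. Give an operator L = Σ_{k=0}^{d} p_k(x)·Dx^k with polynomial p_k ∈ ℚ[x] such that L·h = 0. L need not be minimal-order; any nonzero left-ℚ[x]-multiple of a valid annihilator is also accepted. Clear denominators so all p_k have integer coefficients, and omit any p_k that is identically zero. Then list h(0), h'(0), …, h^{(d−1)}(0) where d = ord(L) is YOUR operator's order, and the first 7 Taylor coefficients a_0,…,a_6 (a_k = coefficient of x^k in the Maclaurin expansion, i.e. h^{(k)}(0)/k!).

f: a_k = -2, 0, 1, 0, -1/12, 0, 1/360, …
g: a_k = -3, -3, -3/2, -1/2, -1/8, -1/40, -1/240, …
Sym-product of L_f,L_g gives L₀ (≤ ord 2).
h=h₀': d/dx-closure on L₀ ⇒ L.
L = 2 - 2·Dx + Dx^2  (order 2).
h: a_k = 6, 0, -6, -4, -1, 0, 1/15, …
ICs: h(0) = 6, h′(0) = 0.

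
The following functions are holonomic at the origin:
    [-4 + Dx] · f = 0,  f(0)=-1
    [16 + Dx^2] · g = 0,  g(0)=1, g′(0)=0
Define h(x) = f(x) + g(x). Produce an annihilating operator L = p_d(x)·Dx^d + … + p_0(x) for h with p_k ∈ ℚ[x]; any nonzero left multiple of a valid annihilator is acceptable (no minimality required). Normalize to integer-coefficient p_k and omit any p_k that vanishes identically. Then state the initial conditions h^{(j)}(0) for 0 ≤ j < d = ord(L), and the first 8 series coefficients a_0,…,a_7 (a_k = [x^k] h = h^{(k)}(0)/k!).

L = -64 + 16·Dx - 4·Dx^2 + Dx^3  (order 3).
h: a_k = 0, -4, -16, -32/3, 0, -128/15, -512/45, -1024/315, …
ICs: h(0) = 0, h′(0) = -4, h′′(0) = -32.

f: a_k = -1, -4, -8, -32/3, -32/3, -128/15, -256/45, -1024/315, …
g: a_k = 1, 0, -8, 0, 32/3, 0, -256/45, 0, …
h₀=f+g: left-lcm gives L₀, ord ≤ 3.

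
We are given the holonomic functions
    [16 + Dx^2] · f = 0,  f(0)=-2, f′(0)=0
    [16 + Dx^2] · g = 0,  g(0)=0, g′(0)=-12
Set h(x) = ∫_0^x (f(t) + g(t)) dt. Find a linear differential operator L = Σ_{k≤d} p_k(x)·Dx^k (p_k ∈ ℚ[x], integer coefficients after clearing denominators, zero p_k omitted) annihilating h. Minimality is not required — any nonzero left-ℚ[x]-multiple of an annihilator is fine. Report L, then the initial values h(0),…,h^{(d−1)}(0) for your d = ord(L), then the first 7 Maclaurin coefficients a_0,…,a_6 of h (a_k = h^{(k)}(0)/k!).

L = 16·Dx + Dx^3  (order 3).
h: a_k = 0, -2, -6, 16/3, 8, -64/15, -64/15, …
ICs: h(0) = 0, h′(0) = -2, h′′(0) = -12.

f: a_k = -2, 0, 16, 0, -64/3, 0, 512/45, …
g: a_k = 0, -12, 0, 32, 0, -128/5, 0, …
Weyl lclm of L_f,L_g ⇒ L₀ (ord ≤ 4).
h=∫₀ˣh₀: take L = L₀·Dx.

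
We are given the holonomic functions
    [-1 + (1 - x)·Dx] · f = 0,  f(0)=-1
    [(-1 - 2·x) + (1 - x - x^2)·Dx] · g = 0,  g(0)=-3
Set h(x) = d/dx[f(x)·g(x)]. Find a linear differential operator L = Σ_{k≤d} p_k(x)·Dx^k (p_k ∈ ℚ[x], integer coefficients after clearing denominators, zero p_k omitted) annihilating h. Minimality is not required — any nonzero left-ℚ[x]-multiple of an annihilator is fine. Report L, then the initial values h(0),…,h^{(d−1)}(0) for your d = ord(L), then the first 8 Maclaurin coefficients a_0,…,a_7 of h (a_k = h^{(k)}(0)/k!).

L = (8 - 6·x - 12·x^2 + 12·x^4) + (-2 + 4·x + 3·x^2 - 8·x^3 + 3·x^5)·Dx  (order 1).
h: a_k = 6, 24, 63, 144, 300, 594, 1134, 2112, …
ICs: h(0) = 6.

f: a_k = -1, -1, -1, -1, -1, -1, -1, -1, …
g: a_k = -3, -3, -6, -9, -15, -24, -39, -63, …
L₀ := L_f ⊗_s L_g (sym. prod.), ord ≤ 1.
h=h₀': d/dx-closure on L₀ ⇒ L.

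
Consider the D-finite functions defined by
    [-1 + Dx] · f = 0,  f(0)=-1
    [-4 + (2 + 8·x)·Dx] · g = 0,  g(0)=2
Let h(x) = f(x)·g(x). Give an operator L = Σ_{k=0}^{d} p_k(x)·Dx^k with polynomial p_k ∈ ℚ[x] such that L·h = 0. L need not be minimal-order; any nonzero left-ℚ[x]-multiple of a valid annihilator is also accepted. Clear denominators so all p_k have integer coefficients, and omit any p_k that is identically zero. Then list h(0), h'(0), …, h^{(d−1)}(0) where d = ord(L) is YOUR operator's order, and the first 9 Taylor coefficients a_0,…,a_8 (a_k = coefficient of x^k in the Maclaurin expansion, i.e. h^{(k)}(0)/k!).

L = (-3 - 4·x) + (1 + 4·x)·Dx  (order 1).
h: a_k = -2, -6, -1, -19/3, 53/4, -2371/60, 43487/360, -323377/840, 25470911/20160, …
ICs: h(0) = -2.

f: a_k = -1, -1, -1/2, -1/6, -1/24, -1/120, -1/720, -1/5040, -1/40320, …
g: a_k = 2, 4, -4, 8, -20, 56, -168, 528, -1716, …
L₀ := L_f ⊗_s L_g (sym. prod.), ord ≤ 1.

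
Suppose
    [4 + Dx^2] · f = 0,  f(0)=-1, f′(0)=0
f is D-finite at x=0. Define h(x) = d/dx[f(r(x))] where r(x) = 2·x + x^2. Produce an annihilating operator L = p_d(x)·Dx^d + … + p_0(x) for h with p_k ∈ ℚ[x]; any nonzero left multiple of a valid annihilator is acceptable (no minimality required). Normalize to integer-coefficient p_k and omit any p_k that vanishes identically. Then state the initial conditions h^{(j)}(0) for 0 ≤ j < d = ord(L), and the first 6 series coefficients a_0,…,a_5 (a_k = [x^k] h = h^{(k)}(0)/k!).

L = (19 + 64·x + 96·x^2 + 64·x^3 + 16·x^4) + (-3 - 3·x)·Dx + (1 + 2·x + x^2)·Dx^2  (order 2).
h: a_k = 0, 16, 24, -104/3, -320/3, -928/15, …
ICs: h(0) = 0, h′(0) = 16.

f: a_k = -1, 0, 2, 0, -2/3, 0, …
h₀=f(r): pull back L_f along r ⇒ L₀.
Differentiate: ansatz ord ≤ ord L₀ ⇒ L.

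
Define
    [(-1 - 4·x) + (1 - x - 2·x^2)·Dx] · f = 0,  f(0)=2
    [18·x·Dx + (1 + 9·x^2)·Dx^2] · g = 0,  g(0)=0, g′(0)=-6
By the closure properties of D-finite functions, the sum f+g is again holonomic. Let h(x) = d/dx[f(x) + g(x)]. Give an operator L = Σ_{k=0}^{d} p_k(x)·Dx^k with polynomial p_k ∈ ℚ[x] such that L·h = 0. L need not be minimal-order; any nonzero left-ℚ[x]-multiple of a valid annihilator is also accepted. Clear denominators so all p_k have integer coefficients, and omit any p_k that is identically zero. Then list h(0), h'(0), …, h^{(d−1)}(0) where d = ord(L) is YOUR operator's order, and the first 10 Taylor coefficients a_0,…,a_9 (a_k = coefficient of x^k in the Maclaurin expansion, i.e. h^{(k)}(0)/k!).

f: a_k = 2, 2, 6, 10, 22, 42, 86, 170, 342, 682, …
g: a_k = 0, -6, 0, 18, 0, -486/5, 0, 4374/7, 0, -4374, …
f+g: L₀ = lclm(L_f,L_g), ord ≤ 1+2.
Differentiate: ansatz ord ≤ ord L₀ ⇒ L.
L = (-18 + 72·x + 918·x^2 + 1872·x^3 + 4608·x^4 + 1296·x^6) + (8 + 30·x + 278·x^3 + 1788·x^4 + 3216·x^5 + 324·x^6 + 1296·x^7)·Dx + (-1 - 4·x - 24·x^2 - 4·x^3 - 103·x^4 + 300·x^5 + 312·x^6 + 108·x^7 + 216·x^8)·Dx^2  (order 2).
h: a_k = -4, 12, 84, 88, -276, 516, 5564, 2736, -33228, 13660, …
ICs: h(0) = -4, h′(0) = 12.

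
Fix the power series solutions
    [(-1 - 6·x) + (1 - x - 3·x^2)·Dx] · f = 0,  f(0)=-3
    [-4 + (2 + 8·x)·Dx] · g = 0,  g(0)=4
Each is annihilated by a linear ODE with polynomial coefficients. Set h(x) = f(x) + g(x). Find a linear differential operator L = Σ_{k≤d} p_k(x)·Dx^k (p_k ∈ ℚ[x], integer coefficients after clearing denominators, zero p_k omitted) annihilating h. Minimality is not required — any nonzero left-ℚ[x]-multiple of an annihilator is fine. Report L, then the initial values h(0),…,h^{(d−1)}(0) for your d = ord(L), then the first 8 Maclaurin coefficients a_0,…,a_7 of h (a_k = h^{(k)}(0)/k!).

L = (-20 - 120·x - 216·x^2 - 360·x^3) + (12 + 74·x + 306·x^2 + 744·x^3 + 900·x^4)·Dx + (1 - 9·x - 73·x^2 - 18·x^3 + 354·x^4 + 360·x^5)·Dx^2  (order 2).
h: a_k = 1, 5, -20, -5, -97, -8, -627, 405, …
ICs: h(0) = 1, h′(0) = 5.

f: a_k = -3, -3, -12, -21, -57, -120, -291, -651, …
g: a_k = 4, 8, -8, 16, -40, 112, -336, 1056, …
Sum ⇒ L₀ = lclm(L_f,L_g) in ℚ(x)⟨Dx⟩.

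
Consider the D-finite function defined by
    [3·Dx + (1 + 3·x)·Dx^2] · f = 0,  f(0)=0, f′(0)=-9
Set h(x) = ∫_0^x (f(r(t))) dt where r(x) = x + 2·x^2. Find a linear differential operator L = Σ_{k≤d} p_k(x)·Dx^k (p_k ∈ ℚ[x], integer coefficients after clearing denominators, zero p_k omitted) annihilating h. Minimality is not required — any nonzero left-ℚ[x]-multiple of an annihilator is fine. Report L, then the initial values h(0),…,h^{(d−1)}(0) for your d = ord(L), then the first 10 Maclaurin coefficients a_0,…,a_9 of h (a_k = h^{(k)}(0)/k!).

L = (-1 + 12·x + 24·x^2)·Dx^2 + (1 + 7·x + 18·x^2 + 24·x^3)·Dx^3  (order 3).
h: a_k = 0, 0, -9/2, -3/2, 27/4, -189/20, 27/10, 297/14, -3159/56, 459/8, …
ICs: h(0) = 0, h′(0) = 0, h′′(0) = -9.

f: a_k = 0, -9, 27/2, -27, 243/4, -729/5, 729/2, -6561/7, 19683/8, -6561, …
f∘r: x↦r, Dx↦Dx/r' in L_f ⇒ L₀.
h=∫h₀ ⇒ L = L₀·Dx.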